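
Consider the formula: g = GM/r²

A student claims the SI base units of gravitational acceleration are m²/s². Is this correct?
Units of each symbol in g = GM/r²:
  G (gravitational constant): m³/(kg·s²)
  M (mass): kg
  r (distance): m  → to the power 2 in the denominator, contributes 1/m²

Multiplying the contributions: [m³/(kg·s²)] · [kg] · [1/m²]
Adding exponents of each base unit: m: 1, s: -2
SI base units of gravitational acceleration: m/s²

The claimed units m²/s² (exponents m: 2, s: -2) do not match the derived units m/s² (exponents m: 1, s: -2), so the claim is incorrect.

Answer: No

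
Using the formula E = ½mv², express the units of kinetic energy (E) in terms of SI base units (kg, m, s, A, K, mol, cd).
Units of each symbol in E = ½mv²:
  m (mass): kg
  v (speed): m/s  → to the power 2, contributes m²/s²
  The factor ½ is dimensionless.

Multiplying the contributions: [kg] · [m²/s²]
Adding exponents of each base unit: kg: 1, m: 2, s: -2
SI base units of kinetic energy: kg·m²/s²

Answer: kg·m²/s²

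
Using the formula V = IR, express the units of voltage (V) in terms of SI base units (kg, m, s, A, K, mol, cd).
Units of each symbol in V = IR:
  I (current): A
  R (resistance, in ohms): kg·m²/(s³·A²)

Multiplying the contributions: [A] · [kg·m²/(s³·A²)]
Adding exponents of each base unit: kg: 1, m: 2, s: -3, A: -1
SI base units of voltage: kg·m²/(s³·A)

Answer: kg·m²/(s³·A)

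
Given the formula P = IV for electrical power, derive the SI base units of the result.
Units of each symbol in P = IV:
  I (current): A
  V (voltage, in volts): kg·m²/(s³·A)

Multiplying the contributions: [A] · [kg·m²/(s³·A)]
Adding exponents of each base unit: kg: 1, m: 2, s: -3
SI base units of electrical power: kg·m²/s³

Answer: kg·m²/s³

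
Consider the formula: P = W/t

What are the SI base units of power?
Units of each symbol in P = W/t:
  W (work): kg·m²/s²
  t (time): s  → in the denominator, contributes 1/s

Multiplying the contributions: [kg·m²/s²] · [1/s]
Adding exponents of each base unit: kg: 1, m: 2, s: -3
SI base units of power: kg·m²/s³

Answer: kg·m²/s³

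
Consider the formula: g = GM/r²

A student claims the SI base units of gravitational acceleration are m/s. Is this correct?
Units of each symbol in g = GM/r²:
  G (gravitational constant): m³/(kg·s²)
  M (mass): kg
  r (distance): m  → to the power 2 in the denominator, contributes 1/m²

Multiplying the contributions: [m³/(kg·s²)] · [kg] · [1/m²]
Adding exponents of each base unit: m: 1, s: -2
SI base units of gravitational acceleration: m/s²

The claimed units m/s (exponents m: 1, s: -1) do not match the derived units m/s² (exponents m: 1, s: -2), so the claim is incorrect.

Answer: No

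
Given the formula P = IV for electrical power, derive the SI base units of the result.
Units of each symbol in P = IV:
  I (current): A
  V (voltage, in volts): kg·m²/(s³·A)

Multiplying the contributions: [A] · [kg·m²/(s³·A)]
Adding exponents of each base unit: kg: 1, m: 2, s: -3
SI base units of electrical power: kg·m²/s³

Answer: kg·m²/s³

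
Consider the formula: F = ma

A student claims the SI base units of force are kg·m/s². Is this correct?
Units of each symbol in F = ma:
  m (mass): kg
  a (acceleration): m/s²

Multiplying the contributions: [kg] · [m/s²]
Adding exponents of each base unit: kg: 1, m: 1, s: -2
SI base units of force: kg·m/s²

The claimed units kg·m/s² match the derived units, so the claim is correct.

Answer: Yes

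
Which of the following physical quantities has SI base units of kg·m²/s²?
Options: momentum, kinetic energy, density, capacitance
Checking the SI base units of each option:
  momentum (p = mv): kg·m/s  ✗
  kinetic energy (E = ½mv²): kg·m²/s²  ✓ matches
  density (ρ = m/V): kg/m³  ✗
  capacitance (C = Q/V): s⁴·A²/(kg·m²)  ✗

Only kinetic energy has units kg·m²/s².

Answer: kinetic energy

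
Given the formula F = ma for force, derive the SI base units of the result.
Units of each symbol in F = ma:
  m (mass): kg
  a (acceleration): m/s²

Multiplying the contributions: [kg] · [m/s²]
Adding exponents of each base unit: kg: 1, m: 1, s: -2
SI base units of force: kg·m/s²

Answer: kg·m/s²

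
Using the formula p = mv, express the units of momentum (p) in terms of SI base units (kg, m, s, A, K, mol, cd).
Units of each symbol in p = mv:
  m (mass): kg
  v (velocity): m/s

Multiplying the contributions: [kg] · [m/s]
Adding exponents of each base unit: kg: 1, m: 1, s: -1
SI base units of momentum: kg·m/s

Answer: kg·m/s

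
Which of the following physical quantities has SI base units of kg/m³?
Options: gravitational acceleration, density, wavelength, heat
Checking the SI base units of each option:
  gravitational acceleration (g = GM/r²): m/s²  ✗
  density (ρ = m/V): kg/m³  ✓ matches
  wavelength (λ = v/f): m  ✗
  heat (Q = mcΔT): kg·m²/s²  ✗

Only density has units kg/m³.

Answer: density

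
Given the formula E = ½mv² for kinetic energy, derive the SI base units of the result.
Units of each symbol in E = ½mv²:
  m (mass): kg
  v (speed): m/s  → to the power 2, contributes m²/s²
  The factor ½ is dimensionless.

Multiplying the contributions: [kg] · [m²/s²]
Adding exponents of each base unit: kg: 1, m: 2, s: -2
SI base units of kinetic energy: kg·m²/s²

Answer: kg·m²/s²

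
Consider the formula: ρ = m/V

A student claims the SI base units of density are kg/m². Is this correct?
Units of each symbol in ρ = m/V:
  m (mass): kg
  V (volume): m³  → in the denominator, contributes 1/m³

Multiplying the contributions: [kg] · [1/m³]
Adding exponents of each base unit: kg: 1, m: -3
SI base units of density: kg/m³

The claimed units kg/m² (exponents kg: 1, m: -2) do not match the derived units kg/m³ (exponents kg: 1, m: -3), so the claim is incorrect.

Answer: No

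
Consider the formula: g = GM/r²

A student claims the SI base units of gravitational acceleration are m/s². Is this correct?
Units of each symbol in g = GM/r²:
  G (gravitational constant): m³/(kg·s²)
  M (mass): kg
  r (distance): m  → to the power 2 in the denominator, contributes 1/m²

Multiplying the contributions: [m³/(kg·s²)] · [kg] · [1/m²]
Adding exponents of each base unit: m: 1, s: -2
SI base units of gravitational acceleration: m/s²

The claimed units m/s² match the derived units, so the claim is correct.

Answer: Yes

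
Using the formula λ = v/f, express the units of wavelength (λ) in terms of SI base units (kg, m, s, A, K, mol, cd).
Units of each symbol in λ = v/f:
  v (wave speed): m/s
  f (frequency): 1/s  → in the denominator, contributes s

Multiplying the contributions: [m/s] · [s]
Adding exponents of each base unit: m: 1
SI base units of wavelength: m

Answer: m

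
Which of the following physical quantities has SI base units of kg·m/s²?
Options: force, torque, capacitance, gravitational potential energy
Checking the SI base units of each option:
  force (F = ma): kg·m/s²  ✓ matches
  torque (τ = Fr): kg·m²/s²  ✗
  capacitance (C = Q/V): s⁴·A²/(kg·m²)  ✗
  gravitational potential energy (U = -GMm/r): kg·m²/s²  ✗

Only force has units kg·m/s².

Answer: force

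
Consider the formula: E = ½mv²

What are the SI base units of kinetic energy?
Units of each symbol in E = ½mv²:
  m (mass): kg
  v (speed): m/s  → to the power 2, contributes m²/s²
  The factor ½ is dimensionless.

Multiplying the contributions: [kg] · [m²/s²]
Adding exponents of each base unit: kg: 1, m: 2, s: -2
SI base units of kinetic energy: kg·m²/s²

Answer: kg·m²/s²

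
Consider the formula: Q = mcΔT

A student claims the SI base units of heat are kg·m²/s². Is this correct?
Units of each symbol in Q = mcΔT:
  m (mass): kg
  c (specific heat capacity, in J/(kg·K)): m²/(s²·K)
  ΔT (temperature change): K

Multiplying the contributions: [kg] · [m²/(s²·K)] · [K]
Adding exponents of each base unit: kg: 1, m: 2, s: -2
SI base units of heat: kg·m²/s²

The claimed units kg·m²/s² match the derived units, so the claim is correct.

Answer: Yes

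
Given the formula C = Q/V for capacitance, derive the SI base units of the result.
Units of each symbol in C = Q/V:
  Q (charge, in coulombs): s·A
  V (voltage, in volts): kg·m²/(s³·A)  → in the denominator, contributes s³·A/(kg·m²)

Multiplying the contributions: [s·A] · [s³·A/(kg·m²)]
Adding exponents of each base unit: kg: -1, m: -2, s: 4, A: 2
SI base units of capacitance: s⁴·A²/(kg·m²)

Answer: s⁴·A²/(kg·m²)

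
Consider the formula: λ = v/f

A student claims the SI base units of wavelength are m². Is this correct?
Units of each symbol in λ = v/f:
  v (wave speed): m/s
  f (frequency): 1/s  → in the denominator, contributes s

Multiplying the contributions: [m/s] · [s]
Adding exponents of each base unit: m: 1
SI base units of wavelength: m

The claimed units m² (exponents m: 2) do not match the derived units m (exponents m: 1), so the claim is incorrect.

Answer: No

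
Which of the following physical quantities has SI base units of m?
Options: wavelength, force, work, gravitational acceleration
Checking the SI base units of each option:
  wavelength (λ = v/f): m  ✓ matches
  force (F = ma): kg·m/s²  ✗
  work (W = Fd): kg·m²/s²  ✗
  gravitational acceleration (g = GM/r²): m/s²  ✗

Only wavelength has units m.

Answer: wavelength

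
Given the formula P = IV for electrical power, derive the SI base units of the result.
Units of each symbol in P = IV:
  I (current): A
  V (voltage, in volts): kg·m²/(s³·A)

Multiplying the contributions: [A] · [kg·m²/(s³·A)]
Adding exponents of each base unit: kg: 1, m: 2, s: -3
SI base units of electrical power: kg·m²/s³

Answer: kg·m²/s³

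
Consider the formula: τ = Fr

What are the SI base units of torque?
Units of each symbol in τ = Fr:
  F (force): kg·m/s²
  r (lever arm): m

Multiplying the contributions: [kg·m/s²] · [m]
Adding exponents of each base unit: kg: 1, m: 2, s: -2
SI base units of torque: kg·m²/s²

Answer: kg·m²/s²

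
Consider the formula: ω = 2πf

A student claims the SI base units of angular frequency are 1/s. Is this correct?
Units of each symbol in ω = 2πf:
  f (frequency): 1/s
  The factor 2π is dimensionless.

Multiplying the contributions: [1/s]
Adding exponents of each base unit: s: -1
SI base units of angular frequency: 1/s

The claimed units 1/s match the derived units, so the claim is correct.

Answer: Yes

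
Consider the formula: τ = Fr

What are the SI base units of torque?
Units of each symbol in τ = Fr:
  F (force): kg·m/s²
  r (lever arm): m

Multiplying the contributions: [kg·m/s²] · [m]
Adding exponents of each base unit: kg: 1, m: 2, s: -2
SI base units of torque: kg·m²/s²

Answer: kg·m²/s²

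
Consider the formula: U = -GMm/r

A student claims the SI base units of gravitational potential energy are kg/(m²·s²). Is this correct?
Units of each symbol in U = -GMm/r:
  G (gravitational constant): m³/(kg·s²)
  M (mass): kg
  m (mass): kg
  r (distance): m  → in the denominator, contributes 1/m
  The minus sign does not affect the units.

Multiplying the contributions: [m³/(kg·s²)] · [kg] · [kg] · [1/m]
Adding exponents of each base unit: kg: 1, m: 2, s: -2
SI base units of gravitational potential energy: kg·m²/s²

The claimed units kg/(m²·s²) (exponents kg: 1, m: -2, s: -2) do not match the derived units kg·m²/s² (exponents kg: 1, m: 2, s: -2), so the claim is incorrect.

Answer: No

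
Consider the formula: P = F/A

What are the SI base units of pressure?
Units of each symbol in P = F/A:
  F (force): kg·m/s²
  A (area): m²  → in the denominator, contributes 1/m²

Multiplying the contributions: [kg·m/s²] · [1/m²]
Adding exponents of each base unit: kg: 1, m: -1, s: -2
SI base units of pressure: kg/(m·s²)

Answer: kg/(m·s²)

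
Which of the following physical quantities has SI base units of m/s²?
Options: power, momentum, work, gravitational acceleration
Checking the SI base units of each option:
  power (P = W/t): kg·m²/s³  ✗
  momentum (p = mv): kg·m/s  ✗
  work (W = Fd): kg·m²/s²  ✗
  gravitational acceleration (g = GM/r²): m/s²  ✓ matches

Only gravitational acceleration has units m/s².

Answer: gravitational acceleration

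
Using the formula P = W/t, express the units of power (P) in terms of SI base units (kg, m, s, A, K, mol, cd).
Units of each symbol in P = W/t:
  W (work): kg·m²/s²
  t (time): s  → in the denominator, contributes 1/s

Multiplying the contributions: [kg·m²/s²] · [1/s]
Adding exponents of each base unit: kg: 1, m: 2, s: -3
SI base units of power: kg·m²/s³

Answer: kg·m²/s³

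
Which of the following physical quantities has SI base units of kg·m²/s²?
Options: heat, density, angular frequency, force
Checking the SI base units of each option:
  heat (Q = mcΔT): kg·m²/s²  ✓ matches
  density (ρ = m/V): kg/m³  ✗
  angular frequency (ω = 2πf): 1/s  ✗
  force (F = ma): kg·m/s²  ✗

Only heat has units kg·m²/s².

Answer: heat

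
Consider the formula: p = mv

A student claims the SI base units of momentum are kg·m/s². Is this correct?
Units of each symbol in p = mv:
  m (mass): kg
  v (velocity): m/s

Multiplying the contributions: [kg] · [m/s]
Adding exponents of each base unit: kg: 1, m: 1, s: -1
SI base units of momentum: kg·m/s

The claimed units kg·m/s² (exponents kg: 1, m: 1, s: -2) do not match the derived units kg·m/s (exponents kg: 1, m: 1, s: -1), so the claim is incorrect.

Answer: No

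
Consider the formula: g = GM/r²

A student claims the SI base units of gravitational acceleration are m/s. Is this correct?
Units of each symbol in g = GM/r²:
  G (gravitational constant): m³/(kg·s²)
  M (mass): kg
  r (distance): m  → to the power 2 in the denominator, contributes 1/m²

Multiplying the contributions: [m³/(kg·s²)] · [kg] · [1/m²]
Adding exponents of each base unit: m: 1, s: -2
SI base units of gravitational acceleration: m/s²

The claimed units m/s (exponents m: 1, s: -1) do not match the derived units m/s² (exponents m: 1, s: -2), so the claim is incorrect.

Answer: No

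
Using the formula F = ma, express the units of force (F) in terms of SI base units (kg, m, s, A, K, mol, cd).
Units of each symbol in F = ma:
  m (mass): kg
  a (acceleration): m/s²

Multiplying the contributions: [kg] · [m/s²]
Adding exponents of each base unit: kg: 1, m: 1, s: -2
SI base units of force: kg·m/s²

Answer: kg·m/s²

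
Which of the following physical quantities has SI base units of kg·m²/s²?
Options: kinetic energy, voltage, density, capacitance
Checking the SI base units of each option:
  kinetic energy (E = ½mv²): kg·m²/s²  ✓ matches
  voltage (V = IR): kg·m²/(s³·A)  ✗
  density (ρ = m/V): kg/m³  ✗
  capacitance (C = Q/V): s⁴·A²/(kg·m²)  ✗

Only kinetic energy has units kg·m²/s².

Answer: kinetic energy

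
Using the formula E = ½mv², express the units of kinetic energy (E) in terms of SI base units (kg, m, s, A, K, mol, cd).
Units of each symbol in E = ½mv²:
  m (mass): kg
  v (speed): m/s  → to the power 2, contributes m²/s²
  The factor ½ is dimensionless.

Multiplying the contributions: [kg] · [m²/s²]
Adding exponents of each base unit: kg: 1, m: 2, s: -2
SI base units of kinetic energy: kg·m²/s²

Answer: kg·m²/s²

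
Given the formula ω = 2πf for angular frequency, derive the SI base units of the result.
Units of each symbol in ω = 2πf:
  f (frequency): 1/s
  The factor 2π is dimensionless.

Multiplying the contributions: [1/s]
Adding exponents of each base unit: s: -1
SI base units of angular frequency: 1/s

Answer: 1/s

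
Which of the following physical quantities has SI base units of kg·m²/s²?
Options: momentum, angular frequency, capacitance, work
Checking the SI base units of each option:
  momentum (p = mv): kg·m/s  ✗
  angular frequency (ω = 2πf): 1/s  ✗
  capacitance (C = Q/V): s⁴·A²/(kg·m²)  ✗
  work (W = Fd): kg·m²/s²  ✓ matches

Only work has units kg·m²/s².

Answer: work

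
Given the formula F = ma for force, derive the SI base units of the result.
Units of each symbol in F = ma:
  m (mass): kg
  a (acceleration): m/s²

Multiplying the contributions: [kg] · [m/s²]
Adding exponents of each base unit: kg: 1, m: 1, s: -2
SI base units of force: kg·m/s²

Answer: kg·m/s²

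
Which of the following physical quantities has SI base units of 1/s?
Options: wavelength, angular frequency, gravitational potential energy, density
Checking the SI base units of each option:
  wavelength (λ = v/f): m  ✗
  angular frequency (ω = 2πf): 1/s  ✓ matches
  gravitational potential energy (U = -GMm/r): kg·m²/s²  ✗
  density (ρ = m/V): kg/m³  ✗

Only angular frequency has units 1/s.

Answer: angular frequency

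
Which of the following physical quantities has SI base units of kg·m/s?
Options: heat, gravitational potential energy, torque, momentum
Checking the SI base units of each option:
  heat (Q = mcΔT): kg·m²/s²  ✗
  gravitational potential energy (U = -GMm/r): kg·m²/s²  ✗
  torque (τ = Fr): kg·m²/s²  ✗
  momentum (p = mv): kg·m/s  ✓ matches

Only momentum has units kg·m/s.

Answer: momentum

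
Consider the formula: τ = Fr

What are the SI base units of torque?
Units of each symbol in τ = Fr:
  F (force): kg·m/s²
  r (lever arm): m

Multiplying the contributions: [kg·m/s²] · [m]
Adding exponents of each base unit: kg: 1, m: 2, s: -2
SI base units of torque: kg·m²/s²

Answer: kg·m²/s²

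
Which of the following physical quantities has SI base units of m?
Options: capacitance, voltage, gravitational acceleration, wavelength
Checking the SI base units of each option:
  capacitance (C = Q/V): s⁴·A²/(kg·m²)  ✗
  voltage (V = IR): kg·m²/(s³·A)  ✗
  gravitational acceleration (g = GM/r²): m/s²  ✗
  wavelength (λ = v/f): m  ✓ matches

Only wavelength has units m.

Answer: wavelength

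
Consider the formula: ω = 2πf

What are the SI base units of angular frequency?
Units of each symbol in ω = 2πf:
  f (frequency): 1/s
  The factor 2π is dimensionless.

Multiplying the contributions: [1/s]
Adding exponents of each base unit: s: -1
SI base units of angular frequency: 1/s

Answer: 1/s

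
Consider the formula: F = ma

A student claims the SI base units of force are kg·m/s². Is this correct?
Units of each symbol in F = ma:
  m (mass): kg
  a (acceleration): m/s²

Multiplying the contributions: [kg] · [m/s²]
Adding exponents of each base unit: kg: 1, m: 1, s: -2
SI base units of force: kg·m/s²

The claimed units kg·m/s² match the derived units, so the claim is correct.

Answer: Yes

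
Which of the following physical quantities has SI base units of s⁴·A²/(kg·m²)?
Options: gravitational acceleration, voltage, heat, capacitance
Checking the SI base units of each option:
  gravitational acceleration (g = GM/r²): m/s²  ✗
  voltage (V = IR): kg·m²/(s³·A)  ✗
  heat (Q = mcΔT): kg·m²/s²  ✗
  capacitance (C = Q/V): s⁴·A²/(kg·m²)  ✓ matches

Only capacitance has units s⁴·A²/(kg·m²).

Answer: capacitance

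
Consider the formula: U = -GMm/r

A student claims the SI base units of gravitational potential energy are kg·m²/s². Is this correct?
Units of each symbol in U = -GMm/r:
  G (gravitational constant): m³/(kg·s²)
  M (mass): kg
  m (mass): kg
  r (distance): m  → in the denominator, contributes 1/m
  The minus sign does not affect the units.

Multiplying the contributions: [m³/(kg·s²)] · [kg] · [kg] · [1/m]
Adding exponents of each base unit: kg: 1, m: 2, s: -2
SI base units of gravitational potential energy: kg·m²/s²

The claimed units kg·m²/s² match the derived units, so the claim is correct.

Answer: Yes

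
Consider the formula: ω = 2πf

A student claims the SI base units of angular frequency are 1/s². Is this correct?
Units of each symbol in ω = 2πf:
  f (frequency): 1/s
  The factor 2π is dimensionless.

Multiplying the contributions: [1/s]
Adding exponents of each base unit: s: -1
SI base units of angular frequency: 1/s

The claimed units 1/s² (exponents s: -2) do not match the derived units 1/s (exponents s: -1), so the claim is incorrect.

Answer: No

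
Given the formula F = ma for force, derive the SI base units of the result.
Units of each symbol in F = ma:
  m (mass): kg
  a (acceleration): m/s²

Multiplying the contributions: [kg] · [m/s²]
Adding exponents of each base unit: kg: 1, m: 1, s: -2
SI base units of force: kg·m/s²

Answer: kg·m/s²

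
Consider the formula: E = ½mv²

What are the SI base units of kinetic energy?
Units of each symbol in E = ½mv²:
  m (mass): kg
  v (speed): m/s  → to the power 2, contributes m²/s²
  The factor ½ is dimensionless.

Multiplying the contributions: [kg] · [m²/s²]
Adding exponents of each base unit: kg: 1, m: 2, s: -2
SI base units of kinetic energy: kg·m²/s²

Answer: kg·m²/s²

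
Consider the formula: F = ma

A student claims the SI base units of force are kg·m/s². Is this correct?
Units of each symbol in F = ma:
  m (mass): kg
  a (acceleration): m/s²

Multiplying the contributions: [kg] · [m/s²]
Adding exponents of each base unit: kg: 1, m: 1, s: -2
SI base units of force: kg·m/s²

The claimed units kg·m/s² match the derived units, so the claim is correct.

Answer: Yes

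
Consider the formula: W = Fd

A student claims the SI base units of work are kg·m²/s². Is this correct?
Units of each symbol in W = Fd:
  F (force): kg·m/s²
  d (displacement): m

Multiplying the contributions: [kg·m/s²] · [m]
Adding exponents of each base unit: kg: 1, m: 2, s: -2
SI base units of work: kg·m²/s²

The claimed units kg·m²/s² match the derived units, so the claim is correct.

Answer: Yes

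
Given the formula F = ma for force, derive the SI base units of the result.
Units of each symbol in F = ma:
  m (mass): kg
  a (acceleration): m/s²

Multiplying the contributions: [kg] · [m/s²]
Adding exponents of each base unit: kg: 1, m: 1, s: -2
SI base units of force: kg·m/s²

Answer: kg·m/s²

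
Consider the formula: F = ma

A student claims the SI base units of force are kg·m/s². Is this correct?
Units of each symbol in F = ma:
  m (mass): kg
  a (acceleration): m/s²

Multiplying the contributions: [kg] · [m/s²]
Adding exponents of each base unit: kg: 1, m: 1, s: -2
SI base units of force: kg·m/s²

The claimed units kg·m/s² match the derived units, so the claim is correct.

Answer: Yes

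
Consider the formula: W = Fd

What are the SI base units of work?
Units of each symbol in W = Fd:
  F (force): kg·m/s²
  d (displacement): m

Multiplying the contributions: [kg·m/s²] · [m]
Adding exponents of each base unit: kg: 1, m: 2, s: -2
SI base units of work: kg·m²/s²

Answer: kg·m²/s²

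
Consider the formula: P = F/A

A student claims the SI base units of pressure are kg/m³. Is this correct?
Units of each symbol in P = F/A:
  F (force): kg·m/s²
  A (area): m²  → in the denominator, contributes 1/m²

Multiplying the contributions: [kg·m/s²] · [1/m²]
Adding exponents of each base unit: kg: 1, m: -1, s: -2
SI base units of pressure: kg/(m·s²)

The claimed units kg/m³ (exponents kg: 1, m: -3) do not match the derived units kg/(m·s²) (exponents kg: 1, m: -1, s: -2), so the claim is incorrect.

Answer: No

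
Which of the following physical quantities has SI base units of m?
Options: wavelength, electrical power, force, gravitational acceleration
Checking the SI base units of each option:
  wavelength (λ = v/f): m  ✓ matches
  electrical power (P = IV): kg·m²/s³  ✗
  force (F = ma): kg·m/s²  ✗
  gravitational acceleration (g = GM/r²): m/s²  ✗

Only wavelength has units m.

Answer: wavelength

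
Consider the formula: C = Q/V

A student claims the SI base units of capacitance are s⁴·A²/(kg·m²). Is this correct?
Units of each symbol in C = Q/V:
  Q (charge, in coulombs): s·A
  V (voltage, in volts): kg·m²/(s³·A)  → in the denominator, contributes s³·A/(kg·m²)

Multiplying the contributions: [s·A] · [s³·A/(kg·m²)]
Adding exponents of each base unit: kg: -1, m: -2, s: 4, A: 2
SI base units of capacitance: s⁴·A²/(kg·m²)

The claimed units s⁴·A²/(kg·m²) match the derived units, so the claim is correct.

Answer: Yes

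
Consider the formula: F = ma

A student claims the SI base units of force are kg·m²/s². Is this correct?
Units of each symbol in F = ma:
  m (mass): kg
  a (acceleration): m/s²

Multiplying the contributions: [kg] · [m/s²]
Adding exponents of each base unit: kg: 1, m: 1, s: -2
SI base units of force: kg·m/s²

The claimed units kg·m²/s² (exponents kg: 1, m: 2, s: -2) do not match the derived units kg·m/s² (exponents kg: 1, m: 1, s: -2), so the claim is incorrect.

Answer: No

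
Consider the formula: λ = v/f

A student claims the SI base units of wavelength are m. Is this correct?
Units of each symbol in λ = v/f:
  v (wave speed): m/s
  f (frequency): 1/s  → in the denominator, contributes s

Multiplying the contributions: [m/s] · [s]
Adding exponents of each base unit: m: 1
SI base units of wavelength: m

The claimed units m match the derived units, so the claim is correct.

Answer: Yes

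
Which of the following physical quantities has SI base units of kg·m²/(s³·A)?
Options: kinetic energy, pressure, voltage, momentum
Checking the SI base units of each option:
  kinetic energy (E = ½mv²): kg·m²/s²  ✗
  pressure (P = F/A): kg/(m·s²)  ✗
  voltage (V = IR): kg·m²/(s³·A)  ✓ matches
  momentum (p = mv): kg·m/s  ✗

Only voltage has units kg·m²/(s³·A).

Answer: voltage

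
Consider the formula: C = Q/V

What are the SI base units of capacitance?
Units of each symbol in C = Q/V:
  Q (charge, in coulombs): s·A
  V (voltage, in volts): kg·m²/(s³·A)  → in the denominator, contributes s³·A/(kg·m²)

Multiplying the contributions: [s·A] · [s³·A/(kg·m²)]
Adding exponents of each base unit: kg: -1, m: -2, s: 4, A: 2
SI base units of capacitance: s⁴·A²/(kg·m²)

Answer: s⁴·A²/(kg·m²)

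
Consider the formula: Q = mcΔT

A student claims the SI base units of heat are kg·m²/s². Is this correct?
Units of each symbol in Q = mcΔT:
  m (mass): kg
  c (specific heat capacity, in J/(kg·K)): m²/(s²·K)
  ΔT (temperature change): K

Multiplying the contributions: [kg] · [m²/(s²·K)] · [K]
Adding exponents of each base unit: kg: 1, m: 2, s: -2
SI base units of heat: kg·m²/s²

The claimed units kg·m²/s² match the derived units, so the claim is correct.

Answer: Yes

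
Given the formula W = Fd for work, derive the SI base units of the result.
Units of each symbol in W = Fd:
  F (force): kg·m/s²
  d (displacement): m

Multiplying the contributions: [kg·m/s²] · [m]
Adding exponents of each base unit: kg: 1, m: 2, s: -2
SI base units of work: kg·m²/s²

Answer: kg·m²/s²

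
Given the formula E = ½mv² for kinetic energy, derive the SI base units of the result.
Units of each symbol in E = ½mv²:
  m (mass): kg
  v (speed): m/s  → to the power 2, contributes m²/s²
  The factor ½ is dimensionless.

Multiplying the contributions: [kg] · [m²/s²]
Adding exponents of each base unit: kg: 1, m: 2, s: -2
SI base units of kinetic energy: kg·m²/s²

Answer: kg·m²/s²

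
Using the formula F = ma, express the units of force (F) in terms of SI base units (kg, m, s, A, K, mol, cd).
Units of each symbol in F = ma:
  m (mass): kg
  a (acceleration): m/s²

Multiplying the contributions: [kg] · [m/s²]
Adding exponents of each base unit: kg: 1, m: 1, s: -2
SI base units of force: kg·m/s²

Answer: kg·m/s²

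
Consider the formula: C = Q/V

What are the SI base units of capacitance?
Units of each symbol in C = Q/V:
  Q (charge, in coulombs): s·A
  V (voltage, in volts): kg·m²/(s³·A)  → in the denominator, contributes s³·A/(kg·m²)

Multiplying the contributions: [s·A] · [s³·A/(kg·m²)]
Adding exponents of each base unit: kg: -1, m: -2, s: 4, A: 2
SI base units of capacitance: s⁴·A²/(kg·m²)

Answer: s⁴·A²/(kg·m²)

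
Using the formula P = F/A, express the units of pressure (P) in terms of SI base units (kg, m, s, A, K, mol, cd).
Units of each symbol in P = F/A:
  F (force): kg·m/s²
  A (area): m²  → in the denominator, contributes 1/m²

Multiplying the contributions: [kg·m/s²] · [1/m²]
Adding exponents of each base unit: kg: 1, m: -1, s: -2
SI base units of pressure: kg/(m·s²)

Answer: kg/(m·s²)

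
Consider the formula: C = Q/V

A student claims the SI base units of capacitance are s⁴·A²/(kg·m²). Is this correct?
Units of each symbol in C = Q/V:
  Q (charge, in coulombs): s·A
  V (voltage, in volts): kg·m²/(s³·A)  → in the denominator, contributes s³·A/(kg·m²)

Multiplying the contributions: [s·A] · [s³·A/(kg·m²)]
Adding exponents of each base unit: kg: -1, m: -2, s: 4, A: 2
SI base units of capacitance: s⁴·A²/(kg·m²)

The claimed units s⁴·A²/(kg·m²) match the derived units, so the claim is correct.

Answer: Yes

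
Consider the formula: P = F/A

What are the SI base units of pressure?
Units of each symbol in P = F/A:
  F (force): kg·m/s²
  A (area): m²  → in the denominator, contributes 1/m²

Multiplying the contributions: [kg·m/s²] · [1/m²]
Adding exponents of each base unit: kg: 1, m: -1, s: -2
SI base units of pressure: kg/(m·s²)

Answer: kg/(m·s²)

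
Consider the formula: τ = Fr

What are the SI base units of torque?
Units of each symbol in τ = Fr:
  F (force): kg·m/s²
  r (lever arm): m

Multiplying the contributions: [kg·m/s²] · [m]
Adding exponents of each base unit: kg: 1, m: 2, s: -2
SI base units of torque: kg·m²/s²

Answer: kg·m²/s²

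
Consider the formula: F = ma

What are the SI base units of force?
Units of each symbol in F = ma:
  m (mass): kg
  a (acceleration): m/s²

Multiplying the contributions: [kg] · [m/s²]
Adding exponents of each base unit: kg: 1, m: 1, s: -2
SI base units of force: kg·m/s²

Answer: kg·m/s²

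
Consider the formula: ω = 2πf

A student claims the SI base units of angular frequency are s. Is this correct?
Units of each symbol in ω = 2πf:
  f (frequency): 1/s
  The factor 2π is dimensionless.

Multiplying the contributions: [1/s]
Adding exponents of each base unit: s: -1
SI base units of angular frequency: 1/s

The claimed units s (exponents s: 1) do not match the derived units 1/s (exponents s: -1), so the claim is incorrect.

Answer: No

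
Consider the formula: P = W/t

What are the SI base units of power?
Units of each symbol in P = W/t:
  W (work): kg·m²/s²
  t (time): s  → in the denominator, contributes 1/s

Multiplying the contributions: [kg·m²/s²] · [1/s]
Adding exponents of each base unit: kg: 1, m: 2, s: -3
SI base units of power: kg·m²/s³

Answer: kg·m²/s³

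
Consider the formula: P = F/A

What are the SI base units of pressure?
Units of each symbol in P = F/A:
  F (force): kg·m/s²
  A (area): m²  → in the denominator, contributes 1/m²

Multiplying the contributions: [kg·m/s²] · [1/m²]
Adding exponents of each base unit: kg: 1, m: -1, s: -2
SI base units of pressure: kg/(m·s²)

Answer: kg/(m·s²)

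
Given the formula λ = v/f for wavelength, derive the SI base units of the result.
Units of each symbol in λ = v/f:
  v (wave speed): m/s
  f (frequency): 1/s  → in the denominator, contributes s

Multiplying the contributions: [m/s] · [s]
Adding exponents of each base unit: m: 1
SI base units of wavelength: m

Answer: m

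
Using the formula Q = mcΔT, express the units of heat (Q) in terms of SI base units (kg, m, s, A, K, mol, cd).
Units of each symbol in Q = mcΔT:
  m (mass): kg
  c (specific heat capacity, in J/(kg·K)): m²/(s²·K)
  ΔT (temperature change): K

Multiplying the contributions: [kg] · [m²/(s²·K)] · [K]
Adding exponents of each base unit: kg: 1, m: 2, s: -2
SI base units of heat: kg·m²/s²

Answer: kg·m²/s²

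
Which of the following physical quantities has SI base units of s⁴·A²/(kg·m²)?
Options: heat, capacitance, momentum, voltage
Checking the SI base units of each option:
  heat (Q = mcΔT): kg·m²/s²  ✗
  capacitance (C = Q/V): s⁴·A²/(kg·m²)  ✓ matches
  momentum (p = mv): kg·m/s  ✗
  voltage (V = IR): kg·m²/(s³·A)  ✗

Only capacitance has units s⁴·A²/(kg·m²).

Answer: capacitance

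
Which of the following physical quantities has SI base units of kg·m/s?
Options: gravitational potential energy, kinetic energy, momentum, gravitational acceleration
Checking the SI base units of each option:
  gravitational potential energy (U = -GMm/r): kg·m²/s²  ✗
  kinetic energy (E = ½mv²): kg·m²/s²  ✗
  momentum (p = mv): kg·m/s  ✓ matches
  gravitational acceleration (g = GM/r²): m/s²  ✗

Only momentum has units kg·m/s.

Answer: momentum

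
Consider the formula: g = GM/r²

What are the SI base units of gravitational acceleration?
Units of each symbol in g = GM/r²:
  G (gravitational constant): m³/(kg·s²)
  M (mass): kg
  r (distance): m  → to the power 2 in the denominator, contributes 1/m²

Multiplying the contributions: [m³/(kg·s²)] · [kg] · [1/m²]
Adding exponents of each base unit: m: 1, s: -2
SI base units of gravitational acceleration: m/s²

Answer: m/s²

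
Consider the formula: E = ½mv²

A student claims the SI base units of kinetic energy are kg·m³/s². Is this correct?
Units of each symbol in E = ½mv²:
  m (mass): kg
  v (speed): m/s  → to the power 2, contributes m²/s²
  The factor ½ is dimensionless.

Multiplying the contributions: [kg] · [m²/s²]
Adding exponents of each base unit: kg: 1, m: 2, s: -2
SI base units of kinetic energy: kg·m²/s²

The claimed units kg·m³/s² (exponents kg: 1, m: 3, s: -2) do not match the derived units kg·m²/s² (exponents kg: 1, m: 2, s: -2), so the claim is incorrect.

Answer: No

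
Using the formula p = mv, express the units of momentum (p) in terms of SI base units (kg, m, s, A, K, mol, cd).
Units of each symbol in p = mv:
  m (mass): kg
  v (velocity): m/s

Multiplying the contributions: [kg] · [m/s]
Adding exponents of each base unit: kg: 1, m: 1, s: -1
SI base units of momentum: kg·m/s

Answer: kg·m/s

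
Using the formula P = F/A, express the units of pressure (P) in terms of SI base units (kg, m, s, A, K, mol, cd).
Units of each symbol in P = F/A:
  F (force): kg·m/s²
  A (area): m²  → in the denominator, contributes 1/m²

Multiplying the contributions: [kg·m/s²] · [1/m²]
Adding exponents of each base unit: kg: 1, m: -1, s: -2
SI base units of pressure: kg/(m·s²)

Answer: kg/(m·s²)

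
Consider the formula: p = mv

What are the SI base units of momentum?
Units of each symbol in p = mv:
  m (mass): kg
  v (velocity): m/s

Multiplying the contributions: [kg] · [m/s]
Adding exponents of each base unit: kg: 1, m: 1, s: -1
SI base units of momentum: kg·m/s

Answer: kg·m/s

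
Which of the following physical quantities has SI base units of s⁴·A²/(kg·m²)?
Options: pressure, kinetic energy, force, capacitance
Checking the SI base units of each option:
  pressure (P = F/A): kg/(m·s²)  ✗
  kinetic energy (E = ½mv²): kg·m²/s²  ✗
  force (F = ma): kg·m/s²  ✗
  capacitance (C = Q/V): s⁴·A²/(kg·m²)  ✓ matches

Only capacitance has units s⁴·A²/(kg·m²).

Answer: capacitance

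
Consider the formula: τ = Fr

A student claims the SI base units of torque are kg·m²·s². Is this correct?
Units of each symbol in τ = Fr:
  F (force): kg·m/s²
  r (lever arm): m

Multiplying the contributions: [kg·m/s²] · [m]
Adding exponents of each base unit: kg: 1, m: 2, s: -2
SI base units of torque: kg·m²/s²

The claimed units kg·m²·s² (exponents kg: 1, m: 2, s: 2) do not match the derived units kg·m²/s² (exponents kg: 1, m: 2, s: -2), so the claim is incorrect.

Answer: No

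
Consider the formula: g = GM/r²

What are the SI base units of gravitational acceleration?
Units of each symbol in g = GM/r²:
  G (gravitational constant): m³/(kg·s²)
  M (mass): kg
  r (distance): m  → to the power 2 in the denominator, contributes 1/m²

Multiplying the contributions: [m³/(kg·s²)] · [kg] · [1/m²]
Adding exponents of each base unit: m: 1, s: -2
SI base units of gravitational acceleration: m/s²

Answer: m/s²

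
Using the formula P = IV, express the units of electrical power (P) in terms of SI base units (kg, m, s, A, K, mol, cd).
Units of each symbol in P = IV:
  I (current): A
  V (voltage, in volts): kg·m²/(s³·A)

Multiplying the contributions: [A] · [kg·m²/(s³·A)]
Adding exponents of each base unit: kg: 1, m: 2, s: -3
SI base units of electrical power: kg·m²/s³

Answer: kg·m²/s³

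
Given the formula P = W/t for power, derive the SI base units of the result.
Units of each symbol in P = W/t:
  W (work): kg·m²/s²
  t (time): s  → in the denominator, contributes 1/s

Multiplying the contributions: [kg·m²/s²] · [1/s]
Adding exponents of each base unit: kg: 1, m: 2, s: -3
SI base units of power: kg·m²/s³

Answer: kg·m²/s³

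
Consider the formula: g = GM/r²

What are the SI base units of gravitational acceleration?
Units of each symbol in g = GM/r²:
  G (gravitational constant): m³/(kg·s²)
  M (mass): kg
  r (distance): m  → to the power 2 in the denominator, contributes 1/m²

Multiplying the contributions: [m³/(kg·s²)] · [kg] · [1/m²]
Adding exponents of each base unit: m: 1, s: -2
SI base units of gravitational acceleration: m/s²

Answer: m/s²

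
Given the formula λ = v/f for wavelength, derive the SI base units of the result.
Units of each symbol in λ = v/f:
  v (wave speed): m/s
  f (frequency): 1/s  → in the denominator, contributes s

Multiplying the contributions: [m/s] · [s]
Adding exponents of each base unit: m: 1
SI base units of wavelength: m

Answer: m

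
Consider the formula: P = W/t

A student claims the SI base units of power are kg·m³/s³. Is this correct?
Units of each symbol in P = W/t:
  W (work): kg·m²/s²
  t (time): s  → in the denominator, contributes 1/s

Multiplying the contributions: [kg·m²/s²] · [1/s]
Adding exponents of each base unit: kg: 1, m: 2, s: -3
SI base units of power: kg·m²/s³

The claimed units kg·m³/s³ (exponents kg: 1, m: 3, s: -3) do not match the derived units kg·m²/s³ (exponents kg: 1, m: 2, s: -3), so the claim is incorrect.

Answer: No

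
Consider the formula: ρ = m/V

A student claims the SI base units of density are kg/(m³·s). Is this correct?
Units of each symbol in ρ = m/V:
  m (mass): kg
  V (volume): m³  → in the denominator, contributes 1/m³

Multiplying the contributions: [kg] · [1/m³]
Adding exponents of each base unit: kg: 1, m: -3
SI base units of density: kg/m³

The claimed units kg/(m³·s) (exponents kg: 1, m: -3, s: -1) do not match the derived units kg/m³ (exponents kg: 1, m: -3), so the claim is incorrect.

Answer: No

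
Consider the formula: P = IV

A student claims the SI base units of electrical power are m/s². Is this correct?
Units of each symbol in P = IV:
  I (current): A
  V (voltage, in volts): kg·m²/(s³·A)

Multiplying the contributions: [A] · [kg·m²/(s³·A)]
Adding exponents of each base unit: kg: 1, m: 2, s: -3
SI base units of electrical power: kg·m²/s³

The claimed units m/s² (exponents m: 1, s: -2) do not match the derived units kg·m²/s³ (exponents kg: 1, m: 2, s: -3), so the claim is incorrect.

Answer: No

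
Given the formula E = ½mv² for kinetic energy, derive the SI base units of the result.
Units of each symbol in E = ½mv²:
  m (mass): kg
  v (speed): m/s  → to the power 2, contributes m²/s²
  The factor ½ is dimensionless.

Multiplying the contributions: [kg] · [m²/s²]
Adding exponents of each base unit: kg: 1, m: 2, s: -2
SI base units of kinetic energy: kg·m²/s²

Answer: kg·m²/s²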